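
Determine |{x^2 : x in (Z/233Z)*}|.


For prime p, the number of non-zero quadratic residues is (p-1)/2.
= (233-1)/2
= 116

116


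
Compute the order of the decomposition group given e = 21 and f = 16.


|D_P| = e * f
= 21 * 16
= 336

336


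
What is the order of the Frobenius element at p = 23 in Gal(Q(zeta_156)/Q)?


The Frobenius at p in Gal(Q(zeta_n)/Q) = (Z/nZ)* is the class of p, so its order is ord_156(23), the smallest k >= 1 with 23^k = 1 mod 156.
n = 156 = 2^2 * 3 * 13, phi(156) = 48; the order divides phi(n).
Divisors of 48: 1, 2, 3, 4, 6, 8, 12, 16, 24, 48
Repeated squaring mod 156: 23^1 = 23, 23^2 = 61, 23^4 = 133, 23^8 = 61, 23^16 = 133, 23^32 = 61
Test divisors in increasing order:
  k=1: 23^1 = 23 mod 156
  k=2: 23^2 = 61 mod 156
  k=3: 23^3 = 61 * 23 = 155 mod 156
  k=4: 23^4 = 133 mod 156
  k=6: 23^6 = 133 * 61 = 1 mod 156  <- first divisor giving 1
Order = 6

6


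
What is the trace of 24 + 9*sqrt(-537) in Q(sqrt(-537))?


Tr(a + b*sqrt(d)) = (a + b*sqrt(d)) + (a - b*sqrt(d)) = 2a
= 2 * (24)
= 48

48


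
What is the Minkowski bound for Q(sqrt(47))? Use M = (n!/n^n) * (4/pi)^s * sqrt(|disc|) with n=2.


d = 47, d mod 4 = 3, so disc(K) = 4d = 188; |disc(K)| = 188
Real quadratic field, so n = 2, s = r2 = 0, r1 = 2
M = (n!/n^n) * (4/pi)^s * sqrt(|disc(K)|) = (2!/2^2) * (4/pi)^0 * sqrt(188)
= 0.5 * 1.000000 * 13.711309
= 6.8557

6.8557


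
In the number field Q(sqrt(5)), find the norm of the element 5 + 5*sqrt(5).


N(a + b*sqrt(d)) = a^2 - d*b^2
= (5)^2 - (5)*(5)^2
= 25 - 125
= -100

-100


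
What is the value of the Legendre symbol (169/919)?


p = 919 is prime, so compute (169/919) with the reciprocity algorithm (Jacobi-symbol steps: pull out 2s via (2/n), flip via reciprocity, reduce):
  reciprocity: (169/919) -> +(919/169)
  reduce: (74/169)
  pull out 2: (2/169) = +1  (since 169 mod 8 = 1)
  reciprocity: (37/169) -> +(169/37)
  reduce: (21/37)
  reciprocity: (21/37) -> +(37/21)
  reduce: (16/21)
  pull out 2: (2/21) = -1  (since 21 mod 8 = 5)
  pull out 2: (2/21) = -1  (since 21 mod 8 = 5)
  pull out 2: (2/21) = -1  (since 21 mod 8 = 5)
  pull out 2: (2/21) = -1  (since 21 mod 8 = 5)
  (1/21) = 1
Product of signs = 1
(169/919) = 1

1


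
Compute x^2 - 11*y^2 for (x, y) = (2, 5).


x^2 - d*y^2
= 2^2 - 11*5^2
= 4 - 275
= -271

-271


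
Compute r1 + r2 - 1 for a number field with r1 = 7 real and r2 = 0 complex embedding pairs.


By Dirichlet's unit theorem:
rank = r1 + r2 - 1
= 7 + 0 - 1
= 6

6


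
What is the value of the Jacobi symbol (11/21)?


Compute (11/21) via quadratic reciprocity:
  reciprocity: (11/21) -> +(21/11)
  reduce: (10/11)
  pull out 2: (2/11) = -1  (since 11 mod 8 = 3)
  reciprocity: (5/11) -> +(11/5)
  reduce: (1/5)
  (1/5) = 1
Product of signs = -1

-1


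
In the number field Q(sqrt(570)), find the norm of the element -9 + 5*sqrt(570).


N(a + b*sqrt(d)) = a^2 - d*b^2
= (-9)^2 - (570)*(5)^2
= 81 - 14250
= -14169

-14169


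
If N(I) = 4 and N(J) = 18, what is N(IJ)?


N(IJ) = N(I) * N(J)
= 4 * 18
= 72

72


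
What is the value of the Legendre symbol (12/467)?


p = 467 is prime, so compute (12/467) with the reciprocity algorithm (Jacobi-symbol steps: pull out 2s via (2/n), flip via reciprocity, reduce):
  pull out 2: (2/467) = -1  (since 467 mod 8 = 3)
  pull out 2: (2/467) = -1  (since 467 mod 8 = 3)
  reciprocity: (3/467) -> -(467/3)
  reduce: (2/3)
  pull out 2: (2/3) = -1  (since 3 mod 8 = 3)
  (1/3) = 1
Product of signs = 1
(12/467) = 1

1


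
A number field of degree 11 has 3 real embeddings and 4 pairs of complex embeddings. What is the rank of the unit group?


By Dirichlet's unit theorem:
rank = r1 + r2 - 1
= 3 + 4 - 1
= 6

6


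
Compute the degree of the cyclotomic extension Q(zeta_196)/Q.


The degree equals Euler's totient phi(196).
196 = 2^2 * 7^2
phi(196) = 84

84


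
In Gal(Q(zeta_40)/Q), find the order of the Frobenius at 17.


The Frobenius at p in Gal(Q(zeta_n)/Q) = (Z/nZ)* is the class of p, so its order is ord_40(17), the smallest k >= 1 with 17^k = 1 mod 40.
n = 40 = 2^3 * 5, phi(40) = 16; the order divides phi(n).
Divisors of 16: 1, 2, 4, 8, 16
Repeated squaring mod 40: 17^1 = 17, 17^2 = 9, 17^4 = 1, 17^8 = 1, 17^16 = 1
Test divisors in increasing order:
  k=1: 17^1 = 17 mod 40
  k=2: 17^2 = 9 mod 40
  k=4: 17^4 = 1 mod 40  <- first divisor giving 1
Order = 4

4


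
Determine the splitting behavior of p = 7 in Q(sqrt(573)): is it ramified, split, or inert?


K = Q(sqrt(573)). Since d mod 4 = 1, disc(K) = 573.
Check p | disc: 573 mod 7 = 6.
p does not divide disc. Compute Legendre symbol (d/p):
6^((7-1)/2) mod 7 = -1
(d/p) = -1, so p is inert: (p) stays prime with e=1, f=2, g=1.
Therefore p is inert.

inert


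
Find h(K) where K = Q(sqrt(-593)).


K = Q(sqrt(-593)). d mod 4 = 3, so D = disc(K) = 4d = -2372
h(K) equals the number of primitive reduced positive-definite forms (a, b, c) = a*x^2 + b*x*y + c*y^2 with b^2 - 4ac = D,
where reduced means |b| <= a <= c, with b >= 0 whenever |b| = a or a = c, and primitive means gcd(a, b, c) = 1.
Reduced forces 3a^2 <= |D| = 2372, so 1 <= a <= 28; b must have the parity of D, and c = (b^2 - D)/(4a) must be an integer >= a.
Enumerate a = 1..28, b in [-a, a]:
  a=1: (1, 0, 593)  [1]
  a=2: (2, 2, 297)  [1]
  a=3: (3, -2, 198), (3, 2, 198)  [2]
  a=4..5: none
  a=6: (6, -2, 99), (6, 2, 99)  [2]
  a=7: (7, -6, 86), (7, 6, 86)  [2]
  a=8: none
  a=9: (9, -2, 66), (9, 2, 66)  [2]
  a=10: none
  a=11: (11, -2, 54), (11, 2, 54)  [2]
  a=12..13: none
  a=14: (14, -6, 43), (14, 6, 43)  [2]
  a=15..16: none
  a=17: (17, -12, 37), (17, 12, 37)  [2]
  a=18: (18, -2, 33), (18, 2, 33)  [2]
  a=19..20: none
  a=21: (21, -20, 33), (21, -8, 29), (21, 8, 29), (21, 20, 33)  [4]
  a=22: (22, -2, 27), (22, 2, 27)  [2]
  a=23..28: none
Total reduced forms: 1 + 1 + 2 + 2 + 2 + 2 + 2 + 2 + 2 + 2 + 4 + 2 = 24
h = 24

24


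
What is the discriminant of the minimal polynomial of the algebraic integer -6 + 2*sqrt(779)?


The element -6 + 2*sqrt(779) has minimal polynomial:
x^2 + 12*x - 3080
Discriminant = (12)^2 - 4*(-3080)
= 144 + 12320
= 12464

12464


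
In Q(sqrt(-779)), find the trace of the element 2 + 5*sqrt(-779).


Tr(a + b*sqrt(d)) = (a + b*sqrt(d)) + (a - b*sqrt(d)) = 2a
= 2 * (2)
= 4

4


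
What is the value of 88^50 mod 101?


p = 101 is prime and the exponent is (p-1)/2 = 50, so by Euler's criterion 88^50 = (88/101) = +1 or -1 mod 101.
Compute by square-and-multiply:
  50 = 32 + 16 + 2 (binary 110010)
  Repeated squaring mod 101: 88^1 = 88, 88^2 = 68, 88^4 = 79, 88^8 = 80, 88^16 = 37, 88^32 = 56
  88^50 = 88^32 * 88^16 * 88^2 = 56 * 37 * 68 mod 101
    56 * 37 = 2072 = 52 mod 101
    52 * 68 = 3536 = 1 mod 101
  88^50 = 1 mod 101
Result 1: 88 is a quadratic residue mod 101.
88^50 mod 101 = 1

1


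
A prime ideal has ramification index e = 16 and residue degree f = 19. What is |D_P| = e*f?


|D_P| = e * f
= 16 * 19
= 304

304


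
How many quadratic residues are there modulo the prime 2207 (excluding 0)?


For prime p, the number of non-zero quadratic residues is (p-1)/2.
= (2207-1)/2
= 1103

1103


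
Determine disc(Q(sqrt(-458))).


For K = Q(sqrt(d)) with d squarefree: disc(K) = d if d = 1 mod 4, and disc(K) = 4d if d = 2 or 3 mod 4.
Here d = -458, and d mod 4 = 2.
d = 2 mod 4, not 1 (O_K = Z[sqrt(d)]), so disc(K) = 4d = 4 * (-458) = -1832

-1832


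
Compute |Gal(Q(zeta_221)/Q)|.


|Gal(Q(zeta_221)/Q)| = phi(221)
= 192

192


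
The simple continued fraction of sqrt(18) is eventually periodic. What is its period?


Run the CF algorithm for sqrt(18).
a_0 = floor(sqrt(18)) = 4; set m_0=0, q_0=1.
Recurrence: m' = q*a - m,  q' = (d - m'^2)/q,  a' = floor((a_0 + m')/q').
  step 1: m=4, q=2, a=4
  step 2: m=4, q=1, a=8
a_2 = 2*a_0 = 8, so the period closes here.
sqrt(18) = [4; 4, 8]
Period length = 2

2


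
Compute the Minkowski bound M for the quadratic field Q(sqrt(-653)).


d = -653, d mod 4 = 3, so disc(K) = 4d = -2612; |disc(K)| = 2612
Imaginary quadratic field, so n = 2, s = r2 = 1, r1 = 0
M = (n!/n^n) * (4/pi)^s * sqrt(|disc(K)|) = (2!/2^2) * (4/pi)^1 * sqrt(2612)
= 0.5 * 1.273240 * 51.107729
= 32.5362

32.5362


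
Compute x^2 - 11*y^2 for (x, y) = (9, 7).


x^2 - d*y^2
= 9^2 - 11*7^2
= 81 - 539
= -458

-458


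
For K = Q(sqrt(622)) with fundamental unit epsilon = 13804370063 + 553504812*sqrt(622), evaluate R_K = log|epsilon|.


epsilon = 13804370063 + 553504812*sqrt(622)
= 2.7609e+10
R = ln(2.7609e+10)
= 24.0414

24.0414


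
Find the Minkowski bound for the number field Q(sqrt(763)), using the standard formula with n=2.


d = 763, d mod 4 = 3, so disc(K) = 4d = 3052; |disc(K)| = 3052
Real quadratic field, so n = 2, s = r2 = 0, r1 = 2
M = (n!/n^n) * (4/pi)^s * sqrt(|disc(K)|) = (2!/2^2) * (4/pi)^0 * sqrt(3052)
= 0.5 * 1.000000 * 55.244909
= 27.6225

27.6225


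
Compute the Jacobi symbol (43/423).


Compute (43/423) via quadratic reciprocity:
  reciprocity: (43/423) -> -(423/43)
  reduce: (36/43)
  pull out 2: (2/43) = -1  (since 43 mod 8 = 3)
  pull out 2: (2/43) = -1  (since 43 mod 8 = 3)
  reciprocity: (9/43) -> +(43/9)
  reduce: (7/9)
  reciprocity: (7/9) -> +(9/7)
  reduce: (2/7)
  pull out 2: (2/7) = +1  (since 7 mod 8 = 7)
  (1/7) = 1
Product of signs = -1

-1


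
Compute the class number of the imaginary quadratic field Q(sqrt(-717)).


K = Q(sqrt(-717)). d mod 4 = 3, so D = disc(K) = 4d = -2868
h(K) equals the number of primitive reduced positive-definite forms (a, b, c) = a*x^2 + b*x*y + c*y^2 with b^2 - 4ac = D,
where reduced means |b| <= a <= c, with b >= 0 whenever |b| = a or a = c, and primitive means gcd(a, b, c) = 1.
Reduced forces 3a^2 <= |D| = 2868, so 1 <= a <= 30; b must have the parity of D, and c = (b^2 - D)/(4a) must be an integer >= a.
Enumerate a = 1..30, b in [-a, a]:
  a=1: (1, 0, 717)  [1]
  a=2: (2, 2, 359)  [1]
  a=3: (3, 0, 239)  [1]
  a=4..5: none
  a=6: (6, 6, 121)  [1]
  a=7: (7, -4, 103), (7, 4, 103)  [2]
  a=8..10: none
  a=11: (11, -6, 66), (11, 6, 66)  [2]
  a=12..13: none
  a=14: (14, -10, 53), (14, 10, 53)  [2]
  a=15..18: none
  a=19: (19, -18, 42), (19, 18, 42)  [2]
  a=20: none
  a=21: (21, -18, 38), (21, 18, 38)  [2]
  a=22: (22, -6, 33), (22, 6, 33)  [2]
  a=23..30: none
Total reduced forms: 1 + 1 + 1 + 1 + 2 + 2 + 2 + 2 + 2 + 2 = 16
h = 16

16


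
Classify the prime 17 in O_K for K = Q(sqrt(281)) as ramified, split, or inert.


K = Q(sqrt(281)). Since d mod 4 = 1, disc(K) = 281.
Check p | disc: 281 mod 17 = 9.
p does not divide disc. Compute Legendre symbol (d/p):
9^((17-1)/2) mod 17 = 1
(d/p) = 1, so p splits: (p) = P*P' with e=1, f=1, g=2.
Therefore p is split.

split


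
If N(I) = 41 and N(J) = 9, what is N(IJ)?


N(IJ) = N(I) * N(J)
= 41 * 9
= 369

369


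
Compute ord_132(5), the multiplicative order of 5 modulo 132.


We want ord_132(5), the smallest k >= 1 with 5^k = 1 mod 132.
n = 132 = 2^2 * 3 * 11, phi(132) = 40; the order divides phi(n).
Divisors of 40: 1, 2, 4, 5, 8, 10, 20, 40
Repeated squaring mod 132: 5^1 = 5, 5^2 = 25, 5^4 = 97, 5^8 = 37, 5^16 = 49, 5^32 = 25
Test divisors in increasing order:
  k=1: 5^1 = 5 mod 132
  k=2: 5^2 = 25 mod 132
  k=4: 5^4 = 97 mod 132
  k=5: 5^5 = 97 * 5 = 89 mod 132
  k=8: 5^8 = 37 mod 132
  k=10: 5^10 = 37 * 25 = 1 mod 132  <- first divisor giving 1
Order = 10

10


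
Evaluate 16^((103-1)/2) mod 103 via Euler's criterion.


p = 103 is prime and the exponent is (p-1)/2 = 51, so by Euler's criterion 16^51 = (16/103) = +1 or -1 mod 103.
Compute by square-and-multiply:
  51 = 32 + 16 + 2 + 1 (binary 110011)
  Repeated squaring mod 103: 16^1 = 16, 16^2 = 50, 16^4 = 28, 16^8 = 63, 16^16 = 55, 16^32 = 38
  16^51 = 16^32 * 16^16 * 16^2 * 16^1 = 38 * 55 * 50 * 16 mod 103
    38 * 55 = 2090 = 30 mod 103
    30 * 50 = 1500 = 58 mod 103
    58 * 16 = 928 = 1 mod 103
  16^51 = 1 mod 103
Result 1: 16 is a quadratic residue mod 103.
16^51 mod 103 = 1

1


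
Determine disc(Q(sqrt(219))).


For K = Q(sqrt(d)) with d squarefree: disc(K) = d if d = 1 mod 4, and disc(K) = 4d if d = 2 or 3 mod 4.
Here d = 219, and d mod 4 = 3.
d = 3 mod 4, not 1 (O_K = Z[sqrt(d)]), so disc(K) = 4d = 4 * (219) = 876

876


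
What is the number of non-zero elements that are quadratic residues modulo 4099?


For prime p, the number of non-zero quadratic residues is (p-1)/2.
= (4099-1)/2
= 2049

2049


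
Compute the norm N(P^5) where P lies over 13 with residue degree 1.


N(P^a) = p^(a*f)
= 13^(5*1)
= 13^5
= 371293

371293


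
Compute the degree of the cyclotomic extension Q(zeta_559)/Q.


The degree equals Euler's totient phi(559).
559 = 13 * 43
phi(559) = 504

504


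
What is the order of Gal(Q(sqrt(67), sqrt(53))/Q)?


The 2 square roots of distinct primes are multiplicatively independent over Q,
so [K:Q] = 2^2 and Gal(K/Q) is isomorphic to (Z/2Z)^2.
|Gal| = 2^2 = 4

4


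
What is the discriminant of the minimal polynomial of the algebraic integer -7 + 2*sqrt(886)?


The element -7 + 2*sqrt(886) has minimal polynomial:
x^2 + 14*x - 3495
Discriminant = (14)^2 - 4*(-3495)
= 196 + 13980
= 14176

14176


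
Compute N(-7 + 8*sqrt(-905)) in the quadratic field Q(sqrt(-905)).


N(a + b*sqrt(d)) = a^2 - d*b^2
= (-7)^2 - (-905)*(8)^2
= 49 + 57920
= 57969

57969


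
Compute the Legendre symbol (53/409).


p = 409 is prime, so compute (53/409) with the reciprocity algorithm (Jacobi-symbol steps: pull out 2s via (2/n), flip via reciprocity, reduce):
  reciprocity: (53/409) -> +(409/53)
  reduce: (38/53)
  pull out 2: (2/53) = -1  (since 53 mod 8 = 5)
  reciprocity: (19/53) -> +(53/19)
  reduce: (15/19)
  reciprocity: (15/19) -> -(19/15)
  reduce: (4/15)
  pull out 2: (2/15) = +1  (since 15 mod 8 = 7)
  pull out 2: (2/15) = +1  (since 15 mod 8 = 7)
  (1/15) = 1
Product of signs = 1
(53/409) = 1

1


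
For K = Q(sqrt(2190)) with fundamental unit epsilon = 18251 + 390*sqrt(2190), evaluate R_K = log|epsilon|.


epsilon = 18251 + 390*sqrt(2190)
= 36502.0000
R = ln(36502.0000)
= 10.5051

10.5051


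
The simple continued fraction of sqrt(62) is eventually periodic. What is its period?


Run the CF algorithm for sqrt(62).
a_0 = floor(sqrt(62)) = 7; set m_0=0, q_0=1.
Recurrence: m' = q*a - m,  q' = (d - m'^2)/q,  a' = floor((a_0 + m')/q').
  step 1: m=7, q=13, a=1
  step 2: m=6, q=2, a=6
  step 3: m=6, q=13, a=1
  step 4: m=7, q=1, a=14
a_4 = 2*a_0 = 14, so the period closes here.
sqrt(62) = [7; 1, 6, 1, 14]
Period length = 4

4


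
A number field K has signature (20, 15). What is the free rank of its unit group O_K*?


By Dirichlet's unit theorem:
rank = r1 + r2 - 1
= 20 + 15 - 1
= 34

34


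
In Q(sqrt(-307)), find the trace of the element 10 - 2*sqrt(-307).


Tr(a + b*sqrt(d)) = (a + b*sqrt(d)) + (a - b*sqrt(d)) = 2a
= 2 * (10)
= 20

20


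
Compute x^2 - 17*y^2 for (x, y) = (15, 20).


x^2 - d*y^2
= 15^2 - 17*20^2
= 225 - 6800
= -6575

-6575


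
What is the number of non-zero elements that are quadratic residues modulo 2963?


For prime p, the number of non-zero quadratic residues is (p-1)/2.
= (2963-1)/2
= 1481

1481


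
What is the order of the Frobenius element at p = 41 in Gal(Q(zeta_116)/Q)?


The Frobenius at p in Gal(Q(zeta_n)/Q) = (Z/nZ)* is the class of p, so its order is ord_116(41), the smallest k >= 1 with 41^k = 1 mod 116.
n = 116 = 2^2 * 29, phi(116) = 56; the order divides phi(n).
Divisors of 56: 1, 2, 4, 7, 8, 14, 28, 56
Repeated squaring mod 116: 41^1 = 41, 41^2 = 57, 41^4 = 1, 41^8 = 1, 41^16 = 1, 41^32 = 1
Test divisors in increasing order:
  k=1: 41^1 = 41 mod 116
  k=2: 41^2 = 57 mod 116
  k=4: 41^4 = 1 mod 116  <- first divisor giving 1
Order = 4

4


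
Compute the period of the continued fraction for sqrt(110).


Run the CF algorithm for sqrt(110).
a_0 = floor(sqrt(110)) = 10; set m_0=0, q_0=1.
Recurrence: m' = q*a - m,  q' = (d - m'^2)/q,  a' = floor((a_0 + m')/q').
  step 1: m=10, q=10, a=2
  step 2: m=10, q=1, a=20
a_2 = 2*a_0 = 20, so the period closes here.
sqrt(110) = [10; 2, 20]
Period length = 2

2


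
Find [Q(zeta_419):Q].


The degree equals Euler's totient phi(419).
419 = 419
phi(419) = 418

418


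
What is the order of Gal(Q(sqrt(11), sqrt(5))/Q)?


The 2 square roots of distinct primes are multiplicatively independent over Q,
so [K:Q] = 2^2 and Gal(K/Q) is isomorphic to (Z/2Z)^2.
|Gal| = 2^2 = 4

4


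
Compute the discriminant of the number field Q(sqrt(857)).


For K = Q(sqrt(d)) with d squarefree: disc(K) = d if d = 1 mod 4, and disc(K) = 4d if d = 2 or 3 mod 4.
Here d = 857, and d mod 4 = 1.
d = 1 mod 4 (O_K = Z[(1+sqrt(d))/2]), so disc(K) = d = 857

857


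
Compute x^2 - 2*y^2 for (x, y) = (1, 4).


x^2 - d*y^2
= 1^2 - 2*4^2
= 1 - 32
= -31

-31


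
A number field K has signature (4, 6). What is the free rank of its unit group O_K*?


By Dirichlet's unit theorem:
rank = r1 + r2 - 1
= 4 + 6 - 1
= 9

9


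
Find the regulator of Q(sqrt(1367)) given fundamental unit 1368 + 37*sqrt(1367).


epsilon = 1368 + 37*sqrt(1367)
= 2735.9996
R = ln(2735.9996)
= 7.9143

7.9143


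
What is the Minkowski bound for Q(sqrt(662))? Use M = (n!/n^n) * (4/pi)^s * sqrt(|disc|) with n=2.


d = 662, d mod 4 = 2, so disc(K) = 4d = 2648; |disc(K)| = 2648
Real quadratic field, so n = 2, s = r2 = 0, r1 = 2
M = (n!/n^n) * (4/pi)^s * sqrt(|disc(K)|) = (2!/2^2) * (4/pi)^0 * sqrt(2648)
= 0.5 * 1.000000 * 51.458721
= 25.7294

25.7294


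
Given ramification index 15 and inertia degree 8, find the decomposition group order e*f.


|D_P| = e * f
= 15 * 8
= 120

120


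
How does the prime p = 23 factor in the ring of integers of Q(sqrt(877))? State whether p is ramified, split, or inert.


K = Q(sqrt(877)). Since d mod 4 = 1, disc(K) = 877.
Check p | disc: 877 mod 23 = 3.
p does not divide disc. Compute Legendre symbol (d/p):
3^((23-1)/2) mod 23 = 1
(d/p) = 1, so p splits: (p) = P*P' with e=1, f=1, g=2.
Therefore p is split.

split


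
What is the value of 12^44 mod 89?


p = 89 is prime and the exponent is (p-1)/2 = 44, so by Euler's criterion 12^44 = (12/89) = +1 or -1 mod 89.
Compute by square-and-multiply:
  44 = 32 + 8 + 4 (binary 101100)
  Repeated squaring mod 89: 12^1 = 12, 12^2 = 55, 12^4 = 88, 12^8 = 1, 12^16 = 1, 12^32 = 1
  12^44 = 12^32 * 12^8 * 12^4 = 1 * 1 * 88 mod 89
    1 * 1 = 1 = 1 mod 89
    1 * 88 = 88 = 88 mod 89
  12^44 = 88 mod 89
Result 88 = p - 1 = -1 mod 89: 12 is a quadratic non-residue mod 89. As a residue in [0, p-1] the value is 88.
12^44 mod 89 = 88

88


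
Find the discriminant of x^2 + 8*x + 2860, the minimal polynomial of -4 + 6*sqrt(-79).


The element -4 + 6*sqrt(-79) has minimal polynomial:
x^2 + 8*x + 2860
Discriminant = (8)^2 - 4*(2860)
= 64 - 11440
= -11376

-11376


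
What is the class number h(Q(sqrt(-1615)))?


K = Q(sqrt(-1615)). d mod 4 = 1, so D = disc(K) = d = -1615
h(K) equals the number of primitive reduced positive-definite forms (a, b, c) = a*x^2 + b*x*y + c*y^2 with b^2 - 4ac = D,
where reduced means |b| <= a <= c, with b >= 0 whenever |b| = a or a = c, and primitive means gcd(a, b, c) = 1.
Reduced forces 3a^2 <= |D| = 1615, so 1 <= a <= 23; b must have the parity of D, and c = (b^2 - D)/(4a) must be an integer >= a.
Enumerate a = 1..23, b in [-a, a]:
  a=1: (1, 1, 404)  [1]
  a=2: (2, -1, 202), (2, 1, 202)  [2]
  a=3: none
  a=4: (4, -1, 101), (4, 1, 101)  [2]
  a=5: (5, 5, 82)  [1]
  a=6: none
  a=7: (7, -3, 58), (7, 3, 58)  [2]
  a=8: (8, -7, 52), (8, 7, 52)  [2]
  a=9: none
  a=10: (10, -5, 41), (10, 5, 41)  [2]
  a=11..12: none
  a=13: (13, -7, 32), (13, 7, 32)  [2]
  a=14: (14, -11, 31), (14, -3, 29), (14, 3, 29), (14, 11, 31)  [4]
  a=15: none
  a=16: (16, -7, 26), (16, 7, 26)  [2]
  a=17: (17, 17, 28)  [1]
  a=18: none
  a=19: (19, 19, 26)  [1]
  a=20: (20, -15, 23), (20, 15, 23)  [2]
  a=21..23: none
Total reduced forms: 1 + 2 + 2 + 1 + 2 + 2 + 2 + 2 + 4 + 2 + 1 + 1 + 2 = 24
h = 24

24


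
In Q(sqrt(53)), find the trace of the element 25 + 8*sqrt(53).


Tr(a + b*sqrt(d)) = (a + b*sqrt(d)) + (a - b*sqrt(d)) = 2a
= 2 * (25)
= 50

50


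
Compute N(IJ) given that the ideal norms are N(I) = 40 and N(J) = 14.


N(IJ) = N(I) * N(J)
= 40 * 14
= 560

560


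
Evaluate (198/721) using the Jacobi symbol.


Compute (198/721) via quadratic reciprocity:
  pull out 2: (2/721) = +1  (since 721 mod 8 = 1)
  reciprocity: (99/721) -> +(721/99)
  reduce: (28/99)
  pull out 2: (2/99) = -1  (since 99 mod 8 = 3)
  pull out 2: (2/99) = -1  (since 99 mod 8 = 3)
  reciprocity: (7/99) -> -(99/7)
  reduce: (1/7)
  (1/7) = 1
Product of signs = -1

-1


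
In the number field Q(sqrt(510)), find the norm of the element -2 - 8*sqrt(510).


N(a + b*sqrt(d)) = a^2 - d*b^2
= (-2)^2 - (510)*(-8)^2
= 4 - 32640
= -32636

-32636


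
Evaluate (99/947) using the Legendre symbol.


p = 947 is prime, so compute (99/947) with the reciprocity algorithm (Jacobi-symbol steps: pull out 2s via (2/n), flip via reciprocity, reduce):
  reciprocity: (99/947) -> -(947/99)
  reduce: (56/99)
  pull out 2: (2/99) = -1  (since 99 mod 8 = 3)
  pull out 2: (2/99) = -1  (since 99 mod 8 = 3)
  pull out 2: (2/99) = -1  (since 99 mod 8 = 3)
  reciprocity: (7/99) -> -(99/7)
  reduce: (1/7)
  (1/7) = 1
Product of signs = -1
(99/947) = -1

-1


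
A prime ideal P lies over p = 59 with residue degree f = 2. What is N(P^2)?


N(P^a) = p^(a*f)
= 59^(2*2)
= 59^4
= 12117361

12117361


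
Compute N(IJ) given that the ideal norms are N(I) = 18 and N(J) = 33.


N(IJ) = N(I) * N(J)
= 18 * 33
= 594

594


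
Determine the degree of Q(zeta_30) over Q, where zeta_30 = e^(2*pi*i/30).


The degree equals Euler's totient phi(30).
30 = 2 * 3 * 5
phi(30) = 8

8


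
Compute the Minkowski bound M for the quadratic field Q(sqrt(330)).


d = 330, d mod 4 = 2, so disc(K) = 4d = 1320; |disc(K)| = 1320
Real quadratic field, so n = 2, s = r2 = 0, r1 = 2
M = (n!/n^n) * (4/pi)^s * sqrt(|disc(K)|) = (2!/2^2) * (4/pi)^0 * sqrt(1320)
= 0.5 * 1.000000 * 36.331804
= 18.1659

18.1659


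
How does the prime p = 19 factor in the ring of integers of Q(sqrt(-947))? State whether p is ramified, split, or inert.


K = Q(sqrt(-947)). Since d mod 4 = 1, disc(K) = -947.
Check p | disc: -947 mod 19 = 3.
p does not divide disc. Compute Legendre symbol (d/p):
3^((19-1)/2) mod 19 = -1
(d/p) = -1, so p is inert: (p) stays prime with e=1, f=2, g=1.
Therefore p is inert.

inert


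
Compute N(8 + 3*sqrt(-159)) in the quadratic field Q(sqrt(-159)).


N(a + b*sqrt(d)) = a^2 - d*b^2
= (8)^2 - (-159)*(3)^2
= 64 + 1431
= 1495

1495


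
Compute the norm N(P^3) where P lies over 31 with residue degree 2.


N(P^a) = p^(a*f)
= 31^(3*2)
= 31^6
= 887503681

887503681


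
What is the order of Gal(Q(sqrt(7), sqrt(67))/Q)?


The 2 square roots of distinct primes are multiplicatively independent over Q,
so [K:Q] = 2^2 and Gal(K/Q) is isomorphic to (Z/2Z)^2.
|Gal| = 2^2 = 4

4


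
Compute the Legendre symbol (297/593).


p = 593 is prime, so compute (297/593) with the reciprocity algorithm (Jacobi-symbol steps: pull out 2s via (2/n), flip via reciprocity, reduce):
  reciprocity: (297/593) -> +(593/297)
  reduce: (296/297)
  pull out 2: (2/297) = +1  (since 297 mod 8 = 1)
  pull out 2: (2/297) = +1  (since 297 mod 8 = 1)
  pull out 2: (2/297) = +1  (since 297 mod 8 = 1)
  reciprocity: (37/297) -> +(297/37)
  reduce: (1/37)
  (1/37) = 1
Product of signs = 1
(297/593) = 1

1


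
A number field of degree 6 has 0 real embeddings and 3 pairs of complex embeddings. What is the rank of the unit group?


By Dirichlet's unit theorem:
rank = r1 + r2 - 1
= 0 + 3 - 1
= 2

2


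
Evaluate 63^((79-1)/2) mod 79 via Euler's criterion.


p = 79 is prime and the exponent is (p-1)/2 = 39, so by Euler's criterion 63^39 = (63/79) = +1 or -1 mod 79.
Compute by square-and-multiply:
  39 = 32 + 4 + 2 + 1 (binary 100111)
  Repeated squaring mod 79: 63^1 = 63, 63^2 = 19, 63^4 = 45, 63^8 = 50, 63^16 = 51, 63^32 = 73
  63^39 = 63^32 * 63^4 * 63^2 * 63^1 = 73 * 45 * 19 * 63 mod 79
    73 * 45 = 3285 = 46 mod 79
    46 * 19 = 874 = 5 mod 79
    5 * 63 = 315 = 78 mod 79
  63^39 = 78 mod 79
Result 78 = p - 1 = -1 mod 79: 63 is a quadratic non-residue mod 79. As a residue in [0, p-1] the value is 78.
63^39 mod 79 = 78

78


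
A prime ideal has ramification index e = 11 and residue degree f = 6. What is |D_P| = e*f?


|D_P| = e * f
= 11 * 6
= 66

66


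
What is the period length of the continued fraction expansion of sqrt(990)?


Run the CF algorithm for sqrt(990).
a_0 = floor(sqrt(990)) = 31; set m_0=0, q_0=1.
Recurrence: m' = q*a - m,  q' = (d - m'^2)/q,  a' = floor((a_0 + m')/q').
  step 1: m=31, q=29, a=2
  step 2: m=27, q=9, a=6
  step 3: m=27, q=29, a=2
  step 4: m=31, q=1, a=62
a_4 = 2*a_0 = 62, so the period closes here.
sqrt(990) = [31; 2, 6, 2, 62]
Period length = 4

4


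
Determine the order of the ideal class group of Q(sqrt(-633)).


K = Q(sqrt(-633)). d mod 4 = 3, so D = disc(K) = 4d = -2532
h(K) equals the number of primitive reduced positive-definite forms (a, b, c) = a*x^2 + b*x*y + c*y^2 with b^2 - 4ac = D,
where reduced means |b| <= a <= c, with b >= 0 whenever |b| = a or a = c, and primitive means gcd(a, b, c) = 1.
Reduced forces 3a^2 <= |D| = 2532, so 1 <= a <= 29; b must have the parity of D, and c = (b^2 - D)/(4a) must be an integer >= a.
Enumerate a = 1..29, b in [-a, a]:
  a=1: (1, 0, 633)  [1]
  a=2: (2, 2, 317)  [1]
  a=3: (3, 0, 211)  [1]
  a=4..5: none
  a=6: (6, 6, 107)  [1]
  a=7: (7, -4, 91), (7, 4, 91)  [2]
  a=8..10: none
  a=11: (11, -8, 59), (11, 8, 59)  [2]
  a=12: none
  a=13: (13, -4, 49), (13, 4, 49)  [2]
  a=14: (14, -10, 47), (14, 10, 47)  [2]
  a=15..16: none
  a=17: (17, -16, 41), (17, 16, 41)  [2]
  a=18..20: none
  a=21: (21, -18, 34), (21, 18, 34)  [2]
  a=22: (22, -14, 31), (22, 14, 31)  [2]
  a=23..25: none
  a=26: (26, -22, 29), (26, 22, 29)  [2]
  a=27..29: none
Total reduced forms: 1 + 1 + 1 + 1 + 2 + 2 + 2 + 2 + 2 + 2 + 2 + 2 = 20
h = 20

20


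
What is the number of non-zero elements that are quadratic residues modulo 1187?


For prime p, the number of non-zero quadratic residues is (p-1)/2.
= (1187-1)/2
= 593

593


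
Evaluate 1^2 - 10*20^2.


x^2 - d*y^2
= 1^2 - 10*20^2
= 1 - 4000
= -3999

-3999


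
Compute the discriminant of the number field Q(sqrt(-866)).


For K = Q(sqrt(d)) with d squarefree: disc(K) = d if d = 1 mod 4, and disc(K) = 4d if d = 2 or 3 mod 4.
Here d = -866, and d mod 4 = 2.
d = 2 mod 4, not 1 (O_K = Z[sqrt(d)]), so disc(K) = 4d = 4 * (-866) = -3464

-3464


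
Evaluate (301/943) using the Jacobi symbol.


Compute (301/943) via quadratic reciprocity:
  reciprocity: (301/943) -> +(943/301)
  reduce: (40/301)
  pull out 2: (2/301) = -1  (since 301 mod 8 = 5)
  pull out 2: (2/301) = -1  (since 301 mod 8 = 5)
  pull out 2: (2/301) = -1  (since 301 mod 8 = 5)
  reciprocity: (5/301) -> +(301/5)
  reduce: (1/5)
  (1/5) = 1
Product of signs = -1

-1


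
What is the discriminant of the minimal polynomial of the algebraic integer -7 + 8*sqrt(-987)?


The element -7 + 8*sqrt(-987) has minimal polynomial:
x^2 + 14*x + 63217
Discriminant = (14)^2 - 4*(63217)
= 196 - 252868
= -252672

-252672


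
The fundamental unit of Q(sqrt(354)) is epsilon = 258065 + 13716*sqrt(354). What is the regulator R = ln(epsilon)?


epsilon = 258065 + 13716*sqrt(354)
= 516130.0000
R = ln(516130.0000)
= 13.1541

13.1541


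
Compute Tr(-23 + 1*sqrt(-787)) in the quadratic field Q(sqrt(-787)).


Tr(a + b*sqrt(d)) = (a + b*sqrt(d)) + (a - b*sqrt(d)) = 2a
= 2 * (-23)
= -46

-46


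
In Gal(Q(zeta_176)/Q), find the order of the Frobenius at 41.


The Frobenius at p in Gal(Q(zeta_n)/Q) = (Z/nZ)* is the class of p, so its order is ord_176(41), the smallest k >= 1 with 41^k = 1 mod 176.
n = 176 = 2^4 * 11, phi(176) = 80; the order divides phi(n).
Divisors of 80: 1, 2, 4, 5, 8, 10, 16, 20, 40, 80
Repeated squaring mod 176: 41^1 = 41, 41^2 = 97, 41^4 = 81, 41^8 = 49, 41^16 = 113, 41^32 = 97, 41^64 = 81
Test divisors in increasing order:
  k=1: 41^1 = 41 mod 176
  k=2: 41^2 = 97 mod 176
  k=4: 41^4 = 81 mod 176
  k=5: 41^5 = 81 * 41 = 153 mod 176
  k=8: 41^8 = 49 mod 176
  k=10: 41^10 = 49 * 97 = 1 mod 176  <- first divisor giving 1
Order = 10

10


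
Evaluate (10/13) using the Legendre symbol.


p = 13 is prime, so compute (10/13) with the reciprocity algorithm (Jacobi-symbol steps: pull out 2s via (2/n), flip via reciprocity, reduce):
  pull out 2: (2/13) = -1  (since 13 mod 8 = 5)
  reciprocity: (5/13) -> +(13/5)
  reduce: (3/5)
  reciprocity: (3/5) -> +(5/3)
  reduce: (2/3)
  pull out 2: (2/3) = -1  (since 3 mod 8 = 3)
  (1/3) = 1
Product of signs = 1
(10/13) = 1

1


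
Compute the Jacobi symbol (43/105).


Compute (43/105) via quadratic reciprocity:
  reciprocity: (43/105) -> +(105/43)
  reduce: (19/43)
  reciprocity: (19/43) -> -(43/19)
  reduce: (5/19)
  reciprocity: (5/19) -> +(19/5)
  reduce: (4/5)
  pull out 2: (2/5) = -1  (since 5 mod 8 = 5)
  pull out 2: (2/5) = -1  (since 5 mod 8 = 5)
  (1/5) = 1
Product of signs = -1

-1


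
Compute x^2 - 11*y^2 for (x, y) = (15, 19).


x^2 - d*y^2
= 15^2 - 11*19^2
= 225 - 3971
= -3746

-3746


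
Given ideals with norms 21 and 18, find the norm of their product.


N(IJ) = N(I) * N(J)
= 21 * 18
= 378

378


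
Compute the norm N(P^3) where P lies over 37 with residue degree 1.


N(P^a) = p^(a*f)
= 37^(3*1)
= 37^3
= 50653

50653


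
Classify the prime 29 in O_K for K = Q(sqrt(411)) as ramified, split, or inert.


K = Q(sqrt(411)). Since d mod 4 = 3, disc(K) = 1644.
Check p | disc: 1644 mod 29 = 20.
p does not divide disc. Compute Legendre symbol (d/p):
5^((29-1)/2) mod 29 = 1
(d/p) = 1, so p splits: (p) = P*P' with e=1, f=1, g=2.
Therefore p is split.

split


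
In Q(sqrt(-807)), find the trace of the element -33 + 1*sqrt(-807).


Tr(a + b*sqrt(d)) = (a + b*sqrt(d)) + (a - b*sqrt(d)) = 2a
= 2 * (-33)
= -66

-66


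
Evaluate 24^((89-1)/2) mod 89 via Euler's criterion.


p = 89 is prime and the exponent is (p-1)/2 = 44, so by Euler's criterion 24^44 = (24/89) = +1 or -1 mod 89.
Compute by square-and-multiply:
  44 = 32 + 8 + 4 (binary 101100)
  Repeated squaring mod 89: 24^1 = 24, 24^2 = 42, 24^4 = 73, 24^8 = 78, 24^16 = 32, 24^32 = 45
  24^44 = 24^32 * 24^8 * 24^4 = 45 * 78 * 73 mod 89
    45 * 78 = 3510 = 39 mod 89
    39 * 73 = 2847 = 88 mod 89
  24^44 = 88 mod 89
Result 88 = p - 1 = -1 mod 89: 24 is a quadratic non-residue mod 89. As a residue in [0, p-1] the value is 88.
24^44 mod 89 = 88

88


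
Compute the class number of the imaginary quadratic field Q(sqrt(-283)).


K = Q(sqrt(-283)). d mod 4 = 1, so D = disc(K) = d = -283
h(K) equals the number of primitive reduced positive-definite forms (a, b, c) = a*x^2 + b*x*y + c*y^2 with b^2 - 4ac = D,
where reduced means |b| <= a <= c, with b >= 0 whenever |b| = a or a = c, and primitive means gcd(a, b, c) = 1.
Reduced forces 3a^2 <= |D| = 283, so 1 <= a <= 9; b must have the parity of D, and c = (b^2 - D)/(4a) must be an integer >= a.
Enumerate a = 1..9, b in [-a, a]:
  a=1: (1, 1, 71)  [1]
  a=2..6: none
  a=7: (7, -5, 11), (7, 5, 11)  [2]
  a=8..9: none
Total reduced forms: 1 + 2 = 3
h = 3

3


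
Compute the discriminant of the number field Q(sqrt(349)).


For K = Q(sqrt(d)) with d squarefree: disc(K) = d if d = 1 mod 4, and disc(K) = 4d if d = 2 or 3 mod 4.
Here d = 349, and d mod 4 = 1.
d = 1 mod 4 (O_K = Z[(1+sqrt(d))/2]), so disc(K) = d = 349

349


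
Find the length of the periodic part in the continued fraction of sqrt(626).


Run the CF algorithm for sqrt(626).
a_0 = floor(sqrt(626)) = 25; set m_0=0, q_0=1.
Recurrence: m' = q*a - m,  q' = (d - m'^2)/q,  a' = floor((a_0 + m')/q').
  step 1: m=25, q=1, a=50
a_1 = 2*a_0 = 50, so the period closes here.
sqrt(626) = [25; 50]
Period length = 1

1


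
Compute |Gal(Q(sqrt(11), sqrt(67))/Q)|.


The 2 square roots of distinct primes are multiplicatively independent over Q,
so [K:Q] = 2^2 and Gal(K/Q) is isomorphic to (Z/2Z)^2.
|Gal| = 2^2 = 4

4


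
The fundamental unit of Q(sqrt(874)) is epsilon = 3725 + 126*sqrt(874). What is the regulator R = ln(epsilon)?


epsilon = 3725 + 126*sqrt(874)
= 7449.9999
R = ln(7449.9999)
= 8.9160

8.9160


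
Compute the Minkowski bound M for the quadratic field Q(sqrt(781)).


d = 781, d mod 4 = 1, so disc(K) = d = 781; |disc(K)| = 781
Real quadratic field, so n = 2, s = r2 = 0, r1 = 2
M = (n!/n^n) * (4/pi)^s * sqrt(|disc(K)|) = (2!/2^2) * (4/pi)^0 * sqrt(781)
= 0.5 * 1.000000 * 27.946377
= 13.9732

13.9732


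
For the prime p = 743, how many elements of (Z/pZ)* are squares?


For prime p, the number of non-zero quadratic residues is (p-1)/2.
= (743-1)/2
= 371

371


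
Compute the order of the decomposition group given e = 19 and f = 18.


|D_P| = e * f
= 19 * 18
= 342

342


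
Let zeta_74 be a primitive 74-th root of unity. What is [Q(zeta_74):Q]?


The degree equals Euler's totient phi(74).
74 = 2 * 37
phi(74) = 36

36


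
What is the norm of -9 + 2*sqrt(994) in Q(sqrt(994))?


N(a + b*sqrt(d)) = a^2 - d*b^2
= (-9)^2 - (994)*(2)^2
= 81 - 3976
= -3895

-3895


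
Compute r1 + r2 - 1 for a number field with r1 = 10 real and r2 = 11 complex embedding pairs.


By Dirichlet's unit theorem:
rank = r1 + r2 - 1
= 10 + 11 - 1
= 20

20


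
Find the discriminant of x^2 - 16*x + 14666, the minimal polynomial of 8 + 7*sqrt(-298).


The element 8 + 7*sqrt(-298) has minimal polynomial:
x^2 - 16*x + 14666
Discriminant = (-16)^2 - 4*(14666)
= 256 - 58664
= -58408

-58408


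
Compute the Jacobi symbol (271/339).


Compute (271/339) via quadratic reciprocity:
  reciprocity: (271/339) -> -(339/271)
  reduce: (68/271)
  pull out 2: (2/271) = +1  (since 271 mod 8 = 7)
  pull out 2: (2/271) = +1  (since 271 mod 8 = 7)
  reciprocity: (17/271) -> +(271/17)
  reduce: (16/17)
  pull out 2: (2/17) = +1  (since 17 mod 8 = 1)
  pull out 2: (2/17) = +1  (since 17 mod 8 = 1)
  pull out 2: (2/17) = +1  (since 17 mod 8 = 1)
  pull out 2: (2/17) = +1  (since 17 mod 8 = 1)
  (1/17) = 1
Product of signs = -1

-1


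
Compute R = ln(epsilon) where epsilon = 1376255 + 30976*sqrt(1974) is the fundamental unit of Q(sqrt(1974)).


epsilon = 1376255 + 30976*sqrt(1974)
= 2.7525e+06
R = ln(2.7525e+06)
= 14.8280

14.8280


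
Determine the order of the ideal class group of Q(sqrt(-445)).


K = Q(sqrt(-445)). d mod 4 = 3, so D = disc(K) = 4d = -1780
h(K) equals the number of primitive reduced positive-definite forms (a, b, c) = a*x^2 + b*x*y + c*y^2 with b^2 - 4ac = D,
where reduced means |b| <= a <= c, with b >= 0 whenever |b| = a or a = c, and primitive means gcd(a, b, c) = 1.
Reduced forces 3a^2 <= |D| = 1780, so 1 <= a <= 24; b must have the parity of D, and c = (b^2 - D)/(4a) must be an integer >= a.
Enumerate a = 1..24, b in [-a, a]:
  a=1: (1, 0, 445)  [1]
  a=2: (2, 2, 223)  [1]
  a=3..4: none
  a=5: (5, 0, 89)  [1]
  a=6..9: none
  a=10: (10, 10, 47)  [1]
  a=11..12: none
  a=13: (13, -12, 37), (13, 12, 37)  [2]
  a=14..18: none
  a=19: (19, -14, 26), (19, 14, 26)  [2]
  a=20..24: none
Total reduced forms: 1 + 1 + 1 + 1 + 2 + 2 = 8
h = 8

8


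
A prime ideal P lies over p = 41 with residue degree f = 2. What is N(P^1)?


N(P^a) = p^(a*f)
= 41^(1*2)
= 41^2
= 1681

1681


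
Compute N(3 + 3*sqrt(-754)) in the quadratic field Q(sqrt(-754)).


N(a + b*sqrt(d)) = a^2 - d*b^2
= (3)^2 - (-754)*(3)^2
= 9 + 6786
= 6795

6795


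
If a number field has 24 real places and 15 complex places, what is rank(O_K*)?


By Dirichlet's unit theorem:
rank = r1 + r2 - 1
= 24 + 15 - 1
= 38

38


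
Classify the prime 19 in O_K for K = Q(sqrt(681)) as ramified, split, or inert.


K = Q(sqrt(681)). Since d mod 4 = 1, disc(K) = 681.
Check p | disc: 681 mod 19 = 16.
p does not divide disc. Compute Legendre symbol (d/p):
16^((19-1)/2) mod 19 = 1
(d/p) = 1, so p splits: (p) = P*P' with e=1, f=1, g=2.
Therefore p is split.

split


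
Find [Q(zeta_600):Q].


The degree equals Euler's totient phi(600).
600 = 2^3 * 3 * 5^2
phi(600) = 160

160


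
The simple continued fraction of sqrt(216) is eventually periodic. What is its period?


Run the CF algorithm for sqrt(216).
a_0 = floor(sqrt(216)) = 14; set m_0=0, q_0=1.
Recurrence: m' = q*a - m,  q' = (d - m'^2)/q,  a' = floor((a_0 + m')/q').
  step 1: m=14, q=20, a=1
  step 2: m=6, q=9, a=2
  step 3: m=12, q=8, a=3
  step 4: m=12, q=9, a=2
  step 5: m=6, q=20, a=1
  step 6: m=14, q=1, a=28
a_6 = 2*a_0 = 28, so the period closes here.
sqrt(216) = [14; 1, 2, 3, 2, 1, 28]
Period length = 6

6


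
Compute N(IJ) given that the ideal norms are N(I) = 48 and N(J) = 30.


N(IJ) = N(I) * N(J)
= 48 * 30
= 1440

1440


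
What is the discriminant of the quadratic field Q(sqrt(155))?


For K = Q(sqrt(d)) with d squarefree: disc(K) = d if d = 1 mod 4, and disc(K) = 4d if d = 2 or 3 mod 4.
Here d = 155, and d mod 4 = 3.
d = 3 mod 4, not 1 (O_K = Z[sqrt(d)]), so disc(K) = 4d = 4 * (155) = 620

620


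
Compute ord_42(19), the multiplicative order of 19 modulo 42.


We want ord_42(19), the smallest k >= 1 with 19^k = 1 mod 42.
n = 42 = 2 * 3 * 7, phi(42) = 12; the order divides phi(n).
Divisors of 12: 1, 2, 3, 4, 6, 12
Repeated squaring mod 42: 19^1 = 19, 19^2 = 25, 19^4 = 37, 19^8 = 25
Test divisors in increasing order:
  k=1: 19^1 = 19 mod 42
  k=2: 19^2 = 25 mod 42
  k=3: 19^3 = 25 * 19 = 13 mod 42
  k=4: 19^4 = 37 mod 42
  k=6: 19^6 = 37 * 25 = 1 mod 42  <- first divisor giving 1
Order = 6

6


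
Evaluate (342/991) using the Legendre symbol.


p = 991 is prime, so compute (342/991) with the reciprocity algorithm (Jacobi-symbol steps: pull out 2s via (2/n), flip via reciprocity, reduce):
  pull out 2: (2/991) = +1  (since 991 mod 8 = 7)
  reciprocity: (171/991) -> -(991/171)
  reduce: (136/171)
  pull out 2: (2/171) = -1  (since 171 mod 8 = 3)
  pull out 2: (2/171) = -1  (since 171 mod 8 = 3)
  pull out 2: (2/171) = -1  (since 171 mod 8 = 3)
  reciprocity: (17/171) -> +(171/17)
  reduce: (1/17)
  (1/17) = 1
Product of signs = 1
(342/991) = 1

1


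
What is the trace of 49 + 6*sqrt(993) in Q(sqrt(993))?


Tr(a + b*sqrt(d)) = (a + b*sqrt(d)) + (a - b*sqrt(d)) = 2a
= 2 * (49)
= 98

98


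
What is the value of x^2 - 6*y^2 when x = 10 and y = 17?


x^2 - d*y^2
= 10^2 - 6*17^2
= 100 - 1734
= -1634

-1634


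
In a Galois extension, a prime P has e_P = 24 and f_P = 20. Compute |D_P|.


|D_P| = e * f
= 24 * 20
= 480

480


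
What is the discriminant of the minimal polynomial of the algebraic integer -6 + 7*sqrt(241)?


The element -6 + 7*sqrt(241) has minimal polynomial:
x^2 + 12*x - 11773
Discriminant = (12)^2 - 4*(-11773)
= 144 + 47092
= 47236

47236


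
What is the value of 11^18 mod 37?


p = 37 is prime and the exponent is (p-1)/2 = 18, so by Euler's criterion 11^18 = (11/37) = +1 or -1 mod 37.
Compute by square-and-multiply:
  18 = 16 + 2 (binary 10010)
  Repeated squaring mod 37: 11^1 = 11, 11^2 = 10, 11^4 = 26, 11^8 = 10, 11^16 = 26
  11^18 = 11^16 * 11^2 = 26 * 10 mod 37
    26 * 10 = 260 = 1 mod 37
  11^18 = 1 mod 37
Result 1: 11 is a quadratic residue mod 37.
11^18 mod 37 = 1

1


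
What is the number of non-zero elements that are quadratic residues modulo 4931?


For prime p, the number of non-zero quadratic residues is (p-1)/2.
= (4931-1)/2
= 2465

2465


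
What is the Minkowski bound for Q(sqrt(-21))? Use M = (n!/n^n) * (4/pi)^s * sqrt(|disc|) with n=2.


d = -21, d mod 4 = 3, so disc(K) = 4d = -84; |disc(K)| = 84
Imaginary quadratic field, so n = 2, s = r2 = 1, r1 = 0
M = (n!/n^n) * (4/pi)^s * sqrt(|disc(K)|) = (2!/2^2) * (4/pi)^1 * sqrt(84)
= 0.5 * 1.273240 * 9.165151
= 5.8347

5.8347


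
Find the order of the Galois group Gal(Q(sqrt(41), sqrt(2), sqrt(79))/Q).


The 3 square roots of distinct primes are multiplicatively independent over Q,
so [K:Q] = 2^3 and Gal(K/Q) is isomorphic to (Z/2Z)^3.
|Gal| = 2^3 = 8

8
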